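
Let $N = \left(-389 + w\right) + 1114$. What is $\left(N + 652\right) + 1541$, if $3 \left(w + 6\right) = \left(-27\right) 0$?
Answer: $2912$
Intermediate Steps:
$w = -6$ ($w = -6 + \frac{\left(-27\right) 0}{3} = -6 + \frac{1}{3} \cdot 0 = -6 + 0 = -6$)
$N = 719$ ($N = \left(-389 - 6\right) + 1114 = -395 + 1114 = 719$)
$\left(N + 652\right) + 1541 = \left(719 + 652\right) + 1541 = 1371 + 1541 = 2912$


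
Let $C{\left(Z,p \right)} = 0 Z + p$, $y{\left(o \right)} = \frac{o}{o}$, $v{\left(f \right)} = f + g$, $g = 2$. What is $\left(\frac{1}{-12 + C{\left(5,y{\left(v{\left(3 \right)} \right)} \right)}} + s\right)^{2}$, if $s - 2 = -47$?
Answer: $\frac{246016}{121} \approx 2033.2$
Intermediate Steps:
$s = -45$ ($s = 2 - 47 = -45$)
$v{\left(f \right)} = 2 + f$ ($v{\left(f \right)} = f + 2 = 2 + f$)
$y{\left(o \right)} = 1$
$C{\left(Z,p \right)} = p$ ($C{\left(Z,p \right)} = 0 + p = p$)
$\left(\frac{1}{-12 + C{\left(5,y{\left(v{\left(3 \right)} \right)} \right)}} + s\right)^{2} = \left(\frac{1}{-12 + 1} - 45\right)^{2} = \left(\frac{1}{-11} - 45\right)^{2} = \left(- \frac{1}{11} - 45\right)^{2} = \left(- \frac{496}{11}\right)^{2} = \frac{246016}{121}$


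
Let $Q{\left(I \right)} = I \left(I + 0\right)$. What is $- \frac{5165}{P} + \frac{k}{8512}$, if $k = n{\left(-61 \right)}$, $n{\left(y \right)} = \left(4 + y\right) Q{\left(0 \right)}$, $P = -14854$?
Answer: $\frac{5165}{14854} \approx 0.34772$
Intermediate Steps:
$Q{\left(I \right)} = I^{2}$ ($Q{\left(I \right)} = I I = I^{2}$)
$n{\left(y \right)} = 0$ ($n{\left(y \right)} = \left(4 + y\right) 0^{2} = \left(4 + y\right) 0 = 0$)
$k = 0$
$- \frac{5165}{P} + \frac{k}{8512} = - \frac{5165}{-14854} + \frac{0}{8512} = \left(-5165\right) \left(- \frac{1}{14854}\right) + 0 \cdot \frac{1}{8512} = \frac{5165}{14854} + 0 = \frac{5165}{14854}$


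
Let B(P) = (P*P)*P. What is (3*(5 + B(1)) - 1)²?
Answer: 289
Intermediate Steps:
B(P) = P³ (B(P) = P²*P = P³)
(3*(5 + B(1)) - 1)² = (3*(5 + 1³) - 1)² = (3*(5 + 1) - 1)² = (3*6 - 1)² = (18 - 1)² = 17² = 289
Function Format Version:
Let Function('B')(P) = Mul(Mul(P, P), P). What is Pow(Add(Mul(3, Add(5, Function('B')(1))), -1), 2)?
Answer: 289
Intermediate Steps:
Function('B')(P) = Pow(P, 3) (Function('B')(P) = Mul(Pow(P, 2), P) = Pow(P, 3))
Pow(Add(Mul(3, Add(5, Function('B')(1))), -1), 2) = Pow(Add(Mul(3, Add(5, Pow(1, 3))), -1), 2) = Pow(Add(Mul(3, Add(5, 1)), -1), 2) = Pow(Add(Mul(3, 6), -1), 2) = Pow(Add(18, -1), 2) = Pow(17, 2) = 289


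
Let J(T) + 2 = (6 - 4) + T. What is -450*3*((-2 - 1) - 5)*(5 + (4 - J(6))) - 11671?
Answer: 20729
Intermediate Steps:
J(T) = T (J(T) = -2 + ((6 - 4) + T) = -2 + (2 + T) = T)
-450*3*((-2 - 1) - 5)*(5 + (4 - J(6))) - 11671 = -450*3*((-2 - 1) - 5)*(5 + (4 - 1*6)) - 11671 = -450*3*(-3 - 5)*(5 + (4 - 6)) - 11671 = -450*3*(-8)*(5 - 2) - 11671 = -(-10800)*3 - 11671 = -450*(-72) - 11671 = 32400 - 11671 = 20729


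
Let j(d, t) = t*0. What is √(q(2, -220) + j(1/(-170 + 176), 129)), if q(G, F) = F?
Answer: 2*I*√55 ≈ 14.832*I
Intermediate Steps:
j(d, t) = 0
√(q(2, -220) + j(1/(-170 + 176), 129)) = √(-220 + 0) = √(-220) = 2*I*√55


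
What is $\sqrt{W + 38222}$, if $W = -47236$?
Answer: $i \sqrt{9014} \approx 94.942 i$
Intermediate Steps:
$\sqrt{W + 38222} = \sqrt{-47236 + 38222} = \sqrt{-9014} = i \sqrt{9014}$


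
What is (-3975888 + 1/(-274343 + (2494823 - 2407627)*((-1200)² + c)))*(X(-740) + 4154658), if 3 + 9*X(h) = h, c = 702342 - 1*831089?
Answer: -16997510444018600984521061/1029021680205 ≈ -1.6518e+13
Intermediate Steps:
c = -128747 (c = 702342 - 831089 = -128747)
X(h) = -⅓ + h/9
(-3975888 + 1/(-274343 + (2494823 - 2407627)*((-1200)² + c)))*(X(-740) + 4154658) = (-3975888 + 1/(-274343 + (2494823 - 2407627)*((-1200)² - 128747)))*((-⅓ + (⅑)*(-740)) + 4154658) = (-3975888 + 1/(-274343 + 87196*(1440000 - 128747)))*((-⅓ - 740/9) + 4154658) = (-3975888 + 1/(-274343 + 87196*1311253))*(-743/9 + 4154658) = (-3975888 + 1/(-274343 + 114336016588))*(37391179/9) = (-3975888 + 1/114335742245)*(37391179/9) = -454586105562988559/114335742245*37391179/9 = -16997510444018600984521061/1029021680205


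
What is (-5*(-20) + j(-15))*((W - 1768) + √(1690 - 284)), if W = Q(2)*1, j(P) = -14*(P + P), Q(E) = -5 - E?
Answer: -923000 + 520*√1406 ≈ -9.0350e+5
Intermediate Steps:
j(P) = -28*P
W = -7 (W = (-5 - 1*2)*1 = (-5 - 2)*1 = -7*1 = -7)
(-5*(-20) + j(-15))*((W - 1768) + √(1690 - 284)) = (-5*(-20) - 28*(-15))*((-7 - 1768) + √(1690 - 284)) = (100 + 420)*(-1775 + √1406) = 520*(-1775 + √1406) = -923000 + 520*√1406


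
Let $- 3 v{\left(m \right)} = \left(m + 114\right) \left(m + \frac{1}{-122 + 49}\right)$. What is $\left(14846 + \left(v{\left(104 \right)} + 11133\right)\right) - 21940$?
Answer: $- \frac{770297}{219} \approx -3517.3$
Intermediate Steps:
$v{\left(m \right)} = - \frac{\left(114 + m\right) \left(- \frac{1}{73} + m\right)}{3}$ ($v{\left(m \right)} = - \frac{\left(m + 114\right) \left(m + \frac{1}{-122 + 49}\right)}{3} = - \frac{\left(114 + m\right) \left(m + \frac{1}{-73}\right)}{3} = - \frac{\left(114 + m\right) \left(m - \frac{1}{73}\right)}{3} = - \frac{\left(114 + m\right) \left(- \frac{1}{73} + m\right)}{3}$)
$\left(14846 + \left(v{\left(104 \right)} + 11133\right)\right) - 21940 = \left(14846 + \left(\left(\frac{38}{73} - \frac{865384}{219} - \frac{104^{2}}{3}\right) + 11133\right)\right) - 21940 = \left(14846 + \left(\left(\frac{38}{73} - \frac{865384}{219} - \frac{10816}{3}\right) + 11133\right)\right) - 21940 = \left(14846 + \left(- \frac{1654838}{219} + 11133\right)\right) - 21940 = \left(14846 + \frac{783289}{219}\right) - 21940 = \frac{4034563}{219} - 21940 = - \frac{770297}{219}$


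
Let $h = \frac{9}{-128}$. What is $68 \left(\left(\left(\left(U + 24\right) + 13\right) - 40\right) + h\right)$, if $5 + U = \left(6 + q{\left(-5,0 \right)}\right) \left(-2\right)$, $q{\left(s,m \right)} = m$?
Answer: $- \frac{43673}{32} \approx -1364.8$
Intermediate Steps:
$h = - \frac{9}{128}$ ($h = 9 \left(- \frac{1}{128}\right) = - \frac{9}{128} \approx -0.070313$)
$U = -17$ ($U = -5 + \left(6 + 0\right) \left(-2\right) = -5 + 6 \left(-2\right) = -5 - 12 = -17$)
$68 \left(\left(\left(\left(U + 24\right) + 13\right) - 40\right) + h\right) = 68 \left(\left(\left(\left(-17 + 24\right) + 13\right) - 40\right) - \frac{9}{128}\right) = 68 \left(\left(\left(7 + 13\right) - 40\right) - \frac{9}{128}\right) = 68 \left(\left(20 - 40\right) - \frac{9}{128}\right) = 68 \left(-20 - \frac{9}{128}\right) = 68 \left(- \frac{2569}{128}\right) = - \frac{43673}{32}$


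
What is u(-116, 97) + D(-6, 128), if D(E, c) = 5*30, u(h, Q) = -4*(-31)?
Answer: 274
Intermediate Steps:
u(h, Q) = 124
D(E, c) = 150
u(-116, 97) + D(-6, 128) = 124 + 150 = 274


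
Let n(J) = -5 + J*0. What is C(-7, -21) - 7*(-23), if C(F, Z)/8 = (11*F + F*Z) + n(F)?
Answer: 681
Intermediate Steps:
n(J) = -5 (n(J) = -5 + 0 = -5)
C(F, Z) = -40 + 88*F + 8*F*Z (C(F, Z) = 8*((11*F + F*Z) - 5) = 8*(-5 + 11*F + F*Z) = -40 + 88*F + 8*F*Z)
C(-7, -21) - 7*(-23) = (-40 + 88*(-7) + 8*(-7)*(-21)) - 7*(-23) = (-40 - 616 + 1176) + 161 = 520 + 161 = 681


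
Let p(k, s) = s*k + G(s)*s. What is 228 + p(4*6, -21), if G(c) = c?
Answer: 165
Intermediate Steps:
p(k, s) = s² + k*s (p(k, s) = s*k + s*s = k*s + s² = s² + k*s)
228 + p(4*6, -21) = 228 - 21*(4*6 - 21) = 228 - 21*(24 - 21) = 228 - 21*3 = 228 - 63 = 165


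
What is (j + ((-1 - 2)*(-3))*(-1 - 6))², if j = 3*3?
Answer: 2916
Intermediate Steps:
j = 9
(j + ((-1 - 2)*(-3))*(-1 - 6))² = (9 + ((-1 - 2)*(-3))*(-1 - 6))² = (9 - 3*(-3)*(-7))² = (9 + 9*(-7))² = (9 - 63)² = (-54)² = 2916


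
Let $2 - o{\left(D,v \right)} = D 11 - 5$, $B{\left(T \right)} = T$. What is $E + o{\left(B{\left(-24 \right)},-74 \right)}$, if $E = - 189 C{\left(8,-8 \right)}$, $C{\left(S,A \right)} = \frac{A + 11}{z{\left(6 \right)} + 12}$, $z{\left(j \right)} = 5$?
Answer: $\frac{4040}{17} \approx 237.65$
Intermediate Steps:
$o{\left(D,v \right)} = 7 - 11 D$ ($o{\left(D,v \right)} = 2 - \left(D 11 - 5\right) = 2 - \left(11 D - 5\right) = 2 - \left(-5 + 11 D\right) = 7 - 11 D$)
$C{\left(S,A \right)} = \frac{11}{17} + \frac{A}{17}$ ($C{\left(S,A \right)} = \frac{A + 11}{5 + 12} = \frac{11 + A}{17} = \left(11 + A\right) \frac{1}{17} = \frac{11}{17} + \frac{A}{17}$)
$E = - \frac{567}{17}$ ($E = - 189 \left(\frac{11}{17} + \frac{1}{17} \left(-8\right)\right) = - 189 \left(\frac{11}{17} - \frac{8}{17}\right) = \left(-189\right) \frac{3}{17} = - \frac{567}{17} \approx -33.353$)
$E + o{\left(B{\left(-24 \right)},-74 \right)} = - \frac{567}{17} + \left(7 - -264\right) = - \frac{567}{17} + \left(7 + 264\right) = - \frac{567}{17} + 271 = \frac{4040}{17}$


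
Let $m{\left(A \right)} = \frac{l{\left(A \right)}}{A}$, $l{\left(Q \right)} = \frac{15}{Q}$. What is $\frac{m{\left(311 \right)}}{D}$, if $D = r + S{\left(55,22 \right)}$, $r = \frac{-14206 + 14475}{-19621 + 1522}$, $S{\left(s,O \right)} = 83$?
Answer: $\frac{271485}{145269912508} \approx 1.8688 \cdot 10^{-6}$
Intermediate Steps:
$r = - \frac{269}{18099}$ ($r = \frac{269}{-18099} = 269 \left(- \frac{1}{18099}\right) = - \frac{269}{18099} \approx -0.014863$)
$m{\left(A \right)} = \frac{15}{A^{2}}$ ($m{\left(A \right)} = \frac{15 \frac{1}{A}}{A} = \frac{15}{A^{2}}$)
$D = \frac{1501948}{18099}$ ($D = - \frac{269}{18099} + 83 = \frac{1501948}{18099} \approx 82.985$)
$\frac{m{\left(311 \right)}}{D} = \frac{15 \cdot \frac{1}{96721}}{\frac{1501948}{18099}} = 15 \cdot \frac{1}{96721} \cdot \frac{18099}{1501948} = \frac{15}{96721} \cdot \frac{18099}{1501948} = \frac{271485}{145269912508}$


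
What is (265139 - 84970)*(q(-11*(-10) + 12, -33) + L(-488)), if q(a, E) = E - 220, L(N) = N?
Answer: -133505229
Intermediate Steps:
q(a, E) = -220 + E
(265139 - 84970)*(q(-11*(-10) + 12, -33) + L(-488)) = (265139 - 84970)*((-220 - 33) - 488) = 180169*(-253 - 488) = 180169*(-741) = -133505229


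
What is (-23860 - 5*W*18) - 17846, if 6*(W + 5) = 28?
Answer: -41676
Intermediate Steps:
W = -⅓ (W = -5 + (⅙)*28 = -5 + 14/3 = -⅓ ≈ -0.33333)
(-23860 - 5*W*18) - 17846 = (-23860 - 5*(-⅓)*18) - 17846 = (-23860 + (5/3)*18) - 17846 = (-23860 + 30) - 17846 = -23830 - 17846 = -41676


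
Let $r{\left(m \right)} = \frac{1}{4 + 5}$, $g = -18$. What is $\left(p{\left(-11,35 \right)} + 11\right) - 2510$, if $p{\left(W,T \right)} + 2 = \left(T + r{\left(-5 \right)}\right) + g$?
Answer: $- \frac{22355}{9} \approx -2483.9$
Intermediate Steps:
$r{\left(m \right)} = \frac{1}{9}$
$p{\left(W,T \right)} = - \frac{179}{9} + T$ ($p{\left(W,T \right)} = -2 + \left(\left(T + \frac{1}{9}\right) - 18\right) = -2 + \left(\left(\frac{1}{9} + T\right) - 18\right) = -2 + \left(- \frac{161}{9} + T\right) = - \frac{179}{9} + T$)
$\left(p{\left(-11,35 \right)} + 11\right) - 2510 = \left(\left(- \frac{179}{9} + 35\right) + 11\right) - 2510 = \left(\frac{136}{9} + 11\right) - 2510 = \frac{235}{9} - 2510 = - \frac{22355}{9}$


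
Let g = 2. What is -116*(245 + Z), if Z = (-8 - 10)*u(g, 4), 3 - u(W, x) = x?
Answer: -30508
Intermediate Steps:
u(W, x) = 3 - x
Z = 18 (Z = (-8 - 10)*(3 - 1*4) = -18*(3 - 4) = -18*(-1) = 18)
-116*(245 + Z) = -116*(245 + 18) = -116*263 = -30508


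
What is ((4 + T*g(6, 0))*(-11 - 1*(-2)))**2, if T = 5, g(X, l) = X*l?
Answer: 1296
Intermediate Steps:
((4 + T*g(6, 0))*(-11 - 1*(-2)))**2 = ((4 + 5*(6*0))*(-11 - 1*(-2)))**2 = ((4 + 5*0)*(-11 + 2))**2 = ((4 + 0)*(-9))**2 = (4*(-9))**2 = (-36)**2 = 1296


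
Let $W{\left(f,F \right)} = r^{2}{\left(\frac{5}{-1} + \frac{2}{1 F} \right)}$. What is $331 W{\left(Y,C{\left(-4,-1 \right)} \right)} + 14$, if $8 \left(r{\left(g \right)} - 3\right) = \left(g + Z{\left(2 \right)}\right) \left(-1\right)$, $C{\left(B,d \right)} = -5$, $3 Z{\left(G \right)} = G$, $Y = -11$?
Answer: $\frac{61688491}{14400} \approx 4283.9$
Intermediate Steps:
$Z{\left(G \right)} = \frac{G}{3}$
$r{\left(g \right)} = \frac{35}{12} - \frac{g}{8}$ ($r{\left(g \right)} = 3 + \frac{\left(g + \frac{1}{3} \cdot 2\right) \left(-1\right)}{8} = 3 + \frac{\left(g + \frac{2}{3}\right) \left(-1\right)}{8} = 3 + \frac{\left(\frac{2}{3} + g\right) \left(-1\right)}{8} = 3 + \frac{- \frac{2}{3} - g}{8} = 3 - \left(\frac{1}{12} + \frac{g}{8}\right) = \frac{35}{12} - \frac{g}{8}$)
$W{\left(f,F \right)} = \left(\frac{85}{24} - \frac{1}{4 F}\right)^{2}$ ($W{\left(f,F \right)} = \left(\frac{35}{12} - \frac{\frac{5}{-1} + \frac{2}{1 F}}{8}\right)^{2} = \left(\frac{35}{12} - \frac{5 \left(-1\right) + \frac{2}{F}}{8}\right)^{2} = \left(\frac{35}{12} - \frac{-5 + \frac{2}{F}}{8}\right)^{2} = \left(\frac{35}{12} + \left(\frac{5}{8} - \frac{1}{4 F}\right)\right)^{2} = \left(\frac{85}{24} - \frac{1}{4 F}\right)^{2}$)
$331 W{\left(Y,C{\left(-4,-1 \right)} \right)} + 14 = 331 \frac{\left(6 - -425\right)^{2}}{576 \cdot 25} + 14 = 331 \cdot \frac{1}{576} \cdot \frac{1}{25} \left(6 + 425\right)^{2} + 14 = 331 \cdot \frac{1}{576} \cdot \frac{1}{25} \cdot 431^{2} + 14 = 331 \cdot \frac{1}{576} \cdot \frac{1}{25} \cdot 185761 + 14 = 331 \cdot \frac{185761}{14400} + 14 = \frac{61486891}{14400} + 14 = \frac{61688491}{14400}$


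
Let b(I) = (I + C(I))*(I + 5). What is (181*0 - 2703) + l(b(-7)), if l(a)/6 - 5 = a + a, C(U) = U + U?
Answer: -2169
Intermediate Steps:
C(U) = 2*U
b(I) = 3*I*(5 + I) (b(I) = (I + 2*I)*(I + 5) = (3*I)*(5 + I) = 3*I*(5 + I))
l(a) = 30 + 12*a (l(a) = 30 + 6*(a + a) = 30 + 6*(2*a) = 30 + 12*a)
(181*0 - 2703) + l(b(-7)) = (181*0 - 2703) + (30 + 12*(3*(-7)*(5 - 7))) = (0 - 2703) + (30 + 12*(3*(-7)*(-2))) = -2703 + (30 + 12*42) = -2703 + (30 + 504) = -2703 + 534 = -2169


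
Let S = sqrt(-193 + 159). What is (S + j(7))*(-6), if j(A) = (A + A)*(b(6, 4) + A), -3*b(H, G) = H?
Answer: -420 - 6*I*sqrt(34) ≈ -420.0 - 34.986*I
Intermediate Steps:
b(H, G) = -H/3
j(A) = 2*A*(-2 + A) (j(A) = (A + A)*(-1/3*6 + A) = (2*A)*(-2 + A) = 2*A*(-2 + A))
S = I*sqrt(34) (S = sqrt(-34) = I*sqrt(34) ≈ 5.8309*I)
(S + j(7))*(-6) = (I*sqrt(34) + 2*7*(-2 + 7))*(-6) = (I*sqrt(34) + 2*7*5)*(-6) = (I*sqrt(34) + 70)*(-6) = (70 + I*sqrt(34))*(-6) = -420 - 6*I*sqrt(34)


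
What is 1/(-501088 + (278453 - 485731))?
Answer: -1/708366 ≈ -1.4117e-6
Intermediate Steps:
1/(-501088 + (278453 - 485731)) = 1/(-501088 - 207278) = 1/(-708366) = -1/708366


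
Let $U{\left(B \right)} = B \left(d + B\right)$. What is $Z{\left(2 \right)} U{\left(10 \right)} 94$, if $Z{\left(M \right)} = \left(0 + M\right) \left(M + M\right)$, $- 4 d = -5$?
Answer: $84600$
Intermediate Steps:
$d = \frac{5}{4}$ ($d = \left(- \frac{1}{4}\right) \left(-5\right) = \frac{5}{4} \approx 1.25$)
$U{\left(B \right)} = B \left(\frac{5}{4} + B\right)$
$Z{\left(M \right)} = 2 M^{2}$ ($Z{\left(M \right)} = M 2 M = 2 M^{2}$)
$Z{\left(2 \right)} U{\left(10 \right)} 94 = 2 \cdot 2^{2} \cdot \frac{1}{4} \cdot 10 \left(5 + 4 \cdot 10\right) 94 = 2 \cdot 4 \cdot \frac{1}{4} \cdot 10 \left(5 + 40\right) 94 = 8 \cdot \frac{1}{4} \cdot 10 \cdot 45 \cdot 94 = 8 \cdot \frac{225}{2} \cdot 94 = 900 \cdot 94 = 84600$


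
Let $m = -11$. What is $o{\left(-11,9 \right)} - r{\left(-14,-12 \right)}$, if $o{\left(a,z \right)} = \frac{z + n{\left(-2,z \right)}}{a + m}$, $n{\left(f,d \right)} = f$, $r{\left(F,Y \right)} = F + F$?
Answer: $\frac{609}{22} \approx 27.682$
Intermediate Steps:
$r{\left(F,Y \right)} = 2 F$
$o{\left(a,z \right)} = \frac{-2 + z}{-11 + a}$ ($o{\left(a,z \right)} = \frac{z - 2}{a - 11} = \frac{-2 + z}{-11 + a}$)
$o{\left(-11,9 \right)} - r{\left(-14,-12 \right)} = \frac{-2 + 9}{-11 - 11} - 2 \left(-14\right) = \frac{1}{-22} \cdot 7 - -28 = \left(- \frac{1}{22}\right) 7 + 28 = - \frac{7}{22} + 28 = \frac{609}{22}$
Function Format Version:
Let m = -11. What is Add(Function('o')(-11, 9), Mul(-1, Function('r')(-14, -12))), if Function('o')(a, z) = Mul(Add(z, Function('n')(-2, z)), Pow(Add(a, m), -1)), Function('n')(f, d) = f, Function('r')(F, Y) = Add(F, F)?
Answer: Rational(609, 22) ≈ 27.682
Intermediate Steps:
Function('r')(F, Y) = Mul(2, F)
Function('o')(a, z) = Mul(Pow(Add(-11, a), -1), Add(-2, z)) (Function('o')(a, z) = Mul(Add(z, -2), Pow(Add(a, -11), -1)) = Mul(Add(-2, z), Pow(Add(-11, a), -1)) = Mul(Pow(Add(-11, a), -1), Add(-2, z)))
Add(Function('o')(-11, 9), Mul(-1, Function('r')(-14, -12))) = Add(Mul(Pow(Add(-11, -11), -1), Add(-2, 9)), Mul(-1, Mul(2, -14))) = Add(Mul(Pow(-22, -1), 7), Mul(-1, -28)) = Add(Mul(Rational(-1, 22), 7), 28) = Add(Rational(-7, 22), 28) = Rational(609, 22)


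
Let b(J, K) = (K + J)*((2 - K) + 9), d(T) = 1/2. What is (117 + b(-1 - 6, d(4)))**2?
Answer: 38025/16 ≈ 2376.6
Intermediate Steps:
d(T) = 1/2
b(J, K) = (11 - K)*(J + K) (b(J, K) = (J + K)*(11 - K) = (11 - K)*(J + K))
(117 + b(-1 - 6, d(4)))**2 = (117 + (-(1/2)**2 + 11*(-1 - 6) + 11*(1/2) - 1*(-1 - 6)*1/2))**2 = (117 + (-1*1/4 + 11*(-7) + 11/2 - 1*(-7)*1/2))**2 = (117 + (-1/4 - 77 + 11/2 + 7/2))**2 = (117 - 273/4)**2 = (195/4)**2 = 38025/16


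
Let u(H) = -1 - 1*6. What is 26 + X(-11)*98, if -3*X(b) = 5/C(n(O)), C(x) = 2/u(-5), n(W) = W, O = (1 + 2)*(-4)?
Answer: 1793/3 ≈ 597.67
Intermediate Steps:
u(H) = -7 (u(H) = -1 - 6 = -7)
O = -12 (O = 3*(-4) = -12)
C(x) = -2/7 (C(x) = 2/(-7) = 2*(-1/7) = -2/7)
X(b) = 35/6 (X(b) = -5/(3*(-2/7)) = -5*(-7)/(3*2) = -1/3*(-35/2) = 35/6)
26 + X(-11)*98 = 26 + (35/6)*98 = 26 + 1715/3 = 1793/3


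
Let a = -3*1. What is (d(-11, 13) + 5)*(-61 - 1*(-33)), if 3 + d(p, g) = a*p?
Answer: -980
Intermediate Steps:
a = -3
d(p, g) = -3 - 3*p
(d(-11, 13) + 5)*(-61 - 1*(-33)) = ((-3 - 3*(-11)) + 5)*(-61 - 1*(-33)) = ((-3 + 33) + 5)*(-61 + 33) = (30 + 5)*(-28) = 35*(-28) = -980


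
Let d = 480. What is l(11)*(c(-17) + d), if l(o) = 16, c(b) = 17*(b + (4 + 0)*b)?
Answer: -15440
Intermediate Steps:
c(b) = 85*b (c(b) = 17*(b + 4*b) = 17*(5*b) = 85*b)
l(11)*(c(-17) + d) = 16*(85*(-17) + 480) = 16*(-1445 + 480) = 16*(-965) = -15440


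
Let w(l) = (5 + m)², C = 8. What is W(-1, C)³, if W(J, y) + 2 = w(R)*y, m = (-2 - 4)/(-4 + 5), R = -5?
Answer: 216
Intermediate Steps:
m = -6 (m = -6/1 = -6*1 = -6)
w(l) = 1 (w(l) = (5 - 6)² = (-1)² = 1)
W(J, y) = -2 + y (W(J, y) = -2 + 1*y = -2 + y)
W(-1, C)³ = (-2 + 8)³ = 6³ = 216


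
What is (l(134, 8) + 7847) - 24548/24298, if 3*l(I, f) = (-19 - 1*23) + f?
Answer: 285549721/36447 ≈ 7834.7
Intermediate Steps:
l(I, f) = -14 + f/3 (l(I, f) = ((-19 - 1*23) + f)/3 = ((-19 - 23) + f)/3 = (-42 + f)/3 = -14 + f/3)
(l(134, 8) + 7847) - 24548/24298 = ((-14 + (⅓)*8) + 7847) - 24548/24298 = ((-14 + 8/3) + 7847) - 24548*1/24298 = (-34/3 + 7847) - 12274/12149 = 23507/3 - 12274/12149 = 285549721/36447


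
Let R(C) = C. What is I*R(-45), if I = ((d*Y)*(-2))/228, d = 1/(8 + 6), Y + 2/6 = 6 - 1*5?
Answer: 5/266 ≈ 0.018797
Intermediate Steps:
Y = ⅔ (Y = -⅓ + (6 - 1*5) = -⅓ + (6 - 5) = -⅓ + 1 = ⅔ ≈ 0.66667)
d = 1/14 ≈ 0.071429
I = -1/2394 (I = (((1/14)*(⅔))*(-2))/228 = ((1/21)*(-2))*(1/228) = -2/21*1/228 = -1/2394 ≈ -0.00041771)
I*R(-45) = -1/2394*(-45) = 5/266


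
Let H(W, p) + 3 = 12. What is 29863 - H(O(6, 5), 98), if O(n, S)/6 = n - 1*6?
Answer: 29854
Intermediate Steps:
O(n, S) = -36 + 6*n (O(n, S) = 6*(n - 1*6) = 6*(n - 6) = 6*(-6 + n) = -36 + 6*n)
H(W, p) = 9 (H(W, p) = -3 + 12 = 9)
29863 - H(O(6, 5), 98) = 29863 - 1*9 = 29863 - 9 = 29854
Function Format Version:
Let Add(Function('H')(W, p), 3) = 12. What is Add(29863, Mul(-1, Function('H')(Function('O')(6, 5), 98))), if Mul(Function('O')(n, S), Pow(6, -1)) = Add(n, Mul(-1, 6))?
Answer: 29854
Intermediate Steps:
Function('O')(n, S) = Add(-36, Mul(6, n)) (Function('O')(n, S) = Mul(6, Add(n, Mul(-1, 6))) = Mul(6, Add(n, -6)) = Mul(6, Add(-6, n)) = Add(-36, Mul(6, n)))
Function('H')(W, p) = 9 (Function('H')(W, p) = Add(-3, 12) = 9)
Add(29863, Mul(-1, Function('H')(Function('O')(6, 5), 98))) = Add(29863, Mul(-1, 9)) = Add(29863, -9) = 29854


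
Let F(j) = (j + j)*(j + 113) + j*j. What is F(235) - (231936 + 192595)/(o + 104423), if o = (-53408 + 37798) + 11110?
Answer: 21861229024/99923 ≈ 2.1878e+5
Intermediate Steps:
o = -4500 (o = -15610 + 11110 = -4500)
F(j) = j**2 + 2*j*(113 + j) (F(j) = (2*j)*(113 + j) + j**2 = 2*j*(113 + j) + j**2 = j**2 + 2*j*(113 + j))
F(235) - (231936 + 192595)/(o + 104423) = 235*(226 + 3*235) - (231936 + 192595)/(-4500 + 104423) = 235*(226 + 705) - 424531/99923 = 235*931 - 424531/99923 = 218785 - 1*424531/99923 = 218785 - 424531/99923 = 21861229024/99923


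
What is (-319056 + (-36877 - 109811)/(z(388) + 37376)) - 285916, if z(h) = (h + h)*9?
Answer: -3354588076/5545 ≈ -6.0498e+5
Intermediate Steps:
z(h) = 18*h (z(h) = (2*h)*9 = 18*h)
(-319056 + (-36877 - 109811)/(z(388) + 37376)) - 285916 = (-319056 + (-36877 - 109811)/(18*388 + 37376)) - 285916 = (-319056 - 146688/(6984 + 37376)) - 285916 = (-319056 - 146688/44360) - 285916 = (-319056 - 146688*1/44360) - 285916 = (-319056 - 18336/5545) - 285916 = -1769183856/5545 - 285916 = -3354588076/5545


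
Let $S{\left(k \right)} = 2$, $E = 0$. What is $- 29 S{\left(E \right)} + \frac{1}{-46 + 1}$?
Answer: $- \frac{2611}{45} \approx -58.022$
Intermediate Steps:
$- 29 S{\left(E \right)} + \frac{1}{-46 + 1} = \left(-29\right) 2 + \frac{1}{-46 + 1} = -58 + \frac{1}{-45} = -58 - \frac{1}{45} = - \frac{2611}{45}$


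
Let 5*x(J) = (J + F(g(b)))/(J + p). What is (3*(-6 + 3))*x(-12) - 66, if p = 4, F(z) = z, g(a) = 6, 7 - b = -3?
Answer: -1347/20 ≈ -67.350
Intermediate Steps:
b = 10 (b = 7 - 1*(-3) = 7 + 3 = 10)
x(J) = (6 + J)/(5*(4 + J)) (x(J) = ((J + 6)/(J + 4))/5 = ((6 + J)/(4 + J))/5 = (6 + J)/(5*(4 + J)))
(3*(-6 + 3))*x(-12) - 66 = (3*(-6 + 3))*((6 - 12)/(5*(4 - 12))) - 66 = (3*(-3))*((⅕)*(-6)/(-8)) - 66 = -9*(-1)*(-6)/(5*8) - 66 = -9*3/20 - 66 = -27/20 - 66 = -1347/20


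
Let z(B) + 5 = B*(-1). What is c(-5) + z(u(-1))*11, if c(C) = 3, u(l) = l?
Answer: -41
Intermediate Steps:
z(B) = -5 - B (z(B) = -5 + B*(-1) = -5 - B)
c(-5) + z(u(-1))*11 = 3 + (-5 - 1*(-1))*11 = 3 + (-5 + 1)*11 = 3 - 4*11 = 3 - 44 = -41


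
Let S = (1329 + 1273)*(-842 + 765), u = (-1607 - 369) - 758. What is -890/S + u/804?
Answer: -136763069/40271154 ≈ -3.3961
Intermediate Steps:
u = -2734 (u = -1976 - 758 = -2734)
S = -200354 (S = 2602*(-77) = -200354)
-890/S + u/804 = -890/(-200354) - 2734/804 = -890*(-1/200354) - 2734*1/804 = 445/100177 - 1367/402 = -136763069/40271154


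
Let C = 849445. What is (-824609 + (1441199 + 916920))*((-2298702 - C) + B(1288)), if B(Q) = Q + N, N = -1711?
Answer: -4828363580700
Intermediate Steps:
B(Q) = -1711 + Q (B(Q) = Q - 1711 = -1711 + Q)
(-824609 + (1441199 + 916920))*((-2298702 - C) + B(1288)) = (-824609 + (1441199 + 916920))*((-2298702 - 1*849445) + (-1711 + 1288)) = (-824609 + 2358119)*((-2298702 - 849445) - 423) = 1533510*(-3148147 - 423) = 1533510*(-3148570) = -4828363580700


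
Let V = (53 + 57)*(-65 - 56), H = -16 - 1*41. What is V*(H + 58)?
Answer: -13310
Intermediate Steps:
H = -57 (H = -16 - 41 = -57)
V = -13310 (V = 110*(-121) = -13310)
V*(H + 58) = -13310*(-57 + 58) = -13310*1 = -13310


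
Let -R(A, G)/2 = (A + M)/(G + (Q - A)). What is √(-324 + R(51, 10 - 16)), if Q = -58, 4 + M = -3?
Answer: 2*I*√1068695/115 ≈ 17.979*I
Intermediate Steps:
M = -7 (M = -4 - 3 = -7)
R(A, G) = -2*(-7 + A)/(-58 + G - A) (R(A, G) = -2*(A - 7)/(G + (-58 - A)) = -2*(-7 + A)/(-58 + G - A))
√(-324 + R(51, 10 - 16)) = √(-324 + 2*(-7 + 51)/(58 + 51 - (10 - 16))) = √(-324 + 2*44/(58 + 51 - 1*(-6))) = √(-324 + 2*44/(58 + 51 + 6)) = √(-324 + 2*44/115) = √(-324 + 2*(1/115)*44) = √(-324 + 88/115) = √(-37172/115) = 2*I*√1068695/115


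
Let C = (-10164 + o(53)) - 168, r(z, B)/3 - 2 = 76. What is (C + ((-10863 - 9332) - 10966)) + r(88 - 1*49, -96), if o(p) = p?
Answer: -41206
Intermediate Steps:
r(z, B) = 234 (r(z, B) = 6 + 3*76 = 6 + 228 = 234)
C = -10279 (C = (-10164 + 53) - 168 = -10111 - 168 = -10279)
(C + ((-10863 - 9332) - 10966)) + r(88 - 1*49, -96) = (-10279 + ((-10863 - 9332) - 10966)) + 234 = (-10279 + (-20195 - 10966)) + 234 = (-10279 - 31161) + 234 = -41440 + 234 = -41206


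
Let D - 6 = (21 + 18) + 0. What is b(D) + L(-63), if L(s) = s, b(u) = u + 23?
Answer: 5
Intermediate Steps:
D = 45 (D = 6 + ((21 + 18) + 0) = 6 + (39 + 0) = 6 + 39 = 45)
b(u) = 23 + u
b(D) + L(-63) = (23 + 45) - 63 = 68 - 63 = 5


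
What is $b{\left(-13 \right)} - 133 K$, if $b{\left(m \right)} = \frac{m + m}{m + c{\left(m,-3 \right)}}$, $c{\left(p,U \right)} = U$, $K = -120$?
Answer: $\frac{127693}{8} \approx 15962.0$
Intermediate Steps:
$b{\left(m \right)} = \frac{2 m}{-3 + m}$ ($b{\left(m \right)} = \frac{m + m}{m - 3} = \frac{2 m}{-3 + m}$)
$b{\left(-13 \right)} - 133 K = 2 \left(-13\right) \frac{1}{-3 - 13} - -15960 = 2 \left(-13\right) \frac{1}{-16} + 15960 = 2 \left(-13\right) \left(- \frac{1}{16}\right) + 15960 = \frac{13}{8} + 15960 = \frac{127693}{8}$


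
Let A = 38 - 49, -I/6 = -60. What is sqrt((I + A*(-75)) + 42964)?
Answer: 7*sqrt(901) ≈ 210.12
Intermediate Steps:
I = 360 (I = -6*(-60) = 360)
A = -11
sqrt((I + A*(-75)) + 42964) = sqrt((360 - 11*(-75)) + 42964) = sqrt((360 + 825) + 42964) = sqrt(1185 + 42964) = sqrt(44149) = 7*sqrt(901)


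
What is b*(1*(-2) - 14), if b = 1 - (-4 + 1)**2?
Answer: 128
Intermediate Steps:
b = -8 (b = 1 - 1*(-3)**2 = 1 - 1*9 = 1 - 9 = -8)
b*(1*(-2) - 14) = -8*(1*(-2) - 14) = -8*(-2 - 14) = -8*(-16) = 128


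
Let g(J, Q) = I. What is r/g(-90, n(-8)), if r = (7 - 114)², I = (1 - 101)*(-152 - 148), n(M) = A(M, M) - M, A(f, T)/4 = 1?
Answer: 11449/30000 ≈ 0.38163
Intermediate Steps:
A(f, T) = 4 (A(f, T) = 4*1 = 4)
n(M) = 4 - M
I = 30000 (I = -100*(-300) = 30000)
g(J, Q) = 30000
r = 11449 (r = (-107)² = 11449)
r/g(-90, n(-8)) = 11449/30000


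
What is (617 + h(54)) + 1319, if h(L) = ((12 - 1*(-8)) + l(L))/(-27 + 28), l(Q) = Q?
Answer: 2010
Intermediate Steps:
h(L) = 20 + L (h(L) = ((12 - 1*(-8)) + L)/(-27 + 28) = ((12 + 8) + L)/1 = (20 + L)*1 = 20 + L)
(617 + h(54)) + 1319 = (617 + (20 + 54)) + 1319 = (617 + 74) + 1319 = 691 + 1319 = 2010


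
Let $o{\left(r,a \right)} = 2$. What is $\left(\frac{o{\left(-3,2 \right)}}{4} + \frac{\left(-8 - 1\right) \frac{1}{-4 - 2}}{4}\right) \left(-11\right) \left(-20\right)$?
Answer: $\frac{385}{2} \approx 192.5$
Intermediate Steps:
$\left(\frac{o{\left(-3,2 \right)}}{4} + \frac{\left(-8 - 1\right) \frac{1}{-4 - 2}}{4}\right) \left(-11\right) \left(-20\right) = \left(\frac{2}{4} + \frac{\left(-8 - 1\right) \frac{1}{-4 - 2}}{4}\right) \left(-11\right) \left(-20\right) = \left(2 \cdot \frac{1}{4} + - \frac{9}{-6} \cdot \frac{1}{4}\right) \left(-11\right) \left(-20\right) = \left(\frac{1}{2} + \left(-9\right) \left(- \frac{1}{6}\right) \frac{1}{4}\right) \left(-11\right) \left(-20\right) = \left(\frac{1}{2} + \frac{3}{2} \cdot \frac{1}{4}\right) \left(-11\right) \left(-20\right) = \left(\frac{1}{2} + \frac{3}{8}\right) \left(-11\right) \left(-20\right) = \frac{7}{8} \left(-11\right) \left(-20\right) = \left(- \frac{77}{8}\right) \left(-20\right) = \frac{385}{2}$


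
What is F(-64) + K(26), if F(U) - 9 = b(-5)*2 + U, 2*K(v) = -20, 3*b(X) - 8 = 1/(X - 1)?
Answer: -538/9 ≈ -59.778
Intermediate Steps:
b(X) = 8/3 + 1/(3*(-1 + X)) (b(X) = 8/3 + 1/(3*(X - 1)) = 8/3 + 1/(3*(-1 + X)))
K(v) = -10 (K(v) = (½)*(-20) = -10)
F(U) = 128/9 + U (F(U) = 9 + (((-7 + 8*(-5))/(3*(-1 - 5)))*2 + U) = 9 + (((⅓)*(-7 - 40)/(-6))*2 + U) = 9 + (((⅓)*(-⅙)*(-47))*2 + U) = 9 + ((47/18)*2 + U) = 9 + (47/9 + U) = 128/9 + U)
F(-64) + K(26) = (128/9 - 64) - 10 = -448/9 - 10 = -538/9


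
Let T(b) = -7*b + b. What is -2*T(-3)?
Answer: -36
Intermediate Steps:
T(b) = -6*b
-2*T(-3) = -(-12)*(-3) = -2*18 = -36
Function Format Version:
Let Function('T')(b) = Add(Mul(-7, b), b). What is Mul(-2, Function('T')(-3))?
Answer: -36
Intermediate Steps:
Function('T')(b) = Mul(-6, b)
Mul(-2, Function('T')(-3)) = Mul(-2, Mul(-6, -3)) = Mul(-2, 18) = -36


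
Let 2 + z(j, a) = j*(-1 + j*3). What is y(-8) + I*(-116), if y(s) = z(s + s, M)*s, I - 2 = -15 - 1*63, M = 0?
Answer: 2560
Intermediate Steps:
I = -76 (I = 2 + (-15 - 1*63) = 2 + (-15 - 63) = 2 - 78 = -76)
z(j, a) = -2 + j*(-1 + 3*j) (z(j, a) = -2 + j*(-1 + j*3) = -2 + j*(-1 + 3*j))
y(s) = s*(-2 - 2*s + 12*s²) (y(s) = (-2 - (s + s) + 3*(s + s)²)*s = (-2 - 2*s + 3*(2*s)²)*s = (-2 - 2*s + 3*(4*s²))*s = (-2 - 2*s + 12*s²)*s = s*(-2 - 2*s + 12*s²))
y(-8) + I*(-116) = 2*(-8)*(-1 - 1*(-8) + 6*(-8)²) - 76*(-116) = 2*(-8)*(-1 + 8 + 6*64) + 8816 = 2*(-8)*(-1 + 8 + 384) + 8816 = 2*(-8)*391 + 8816 = -6256 + 8816 = 2560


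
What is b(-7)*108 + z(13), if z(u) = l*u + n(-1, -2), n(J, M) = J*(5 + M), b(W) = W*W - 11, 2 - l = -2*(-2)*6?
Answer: 3815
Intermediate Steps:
l = -22 (l = 2 - (-2*(-2))*6 = 2 - 4*6 = 2 - 1*24 = 2 - 24 = -22)
b(W) = -11 + W² (b(W) = W² - 11 = -11 + W²)
z(u) = -3 - 22*u (z(u) = -22*u - (5 - 2) = -22*u - 1*3 = -22*u - 3 = -3 - 22*u)
b(-7)*108 + z(13) = (-11 + (-7)²)*108 + (-3 - 22*13) = (-11 + 49)*108 + (-3 - 286) = 38*108 - 289 = 4104 - 289 = 3815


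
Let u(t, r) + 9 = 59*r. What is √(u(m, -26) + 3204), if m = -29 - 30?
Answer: √1661 ≈ 40.755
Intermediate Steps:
m = -59
u(t, r) = -9 + 59*r
√(u(m, -26) + 3204) = √((-9 + 59*(-26)) + 3204) = √((-9 - 1534) + 3204) = √(-1543 + 3204) = √1661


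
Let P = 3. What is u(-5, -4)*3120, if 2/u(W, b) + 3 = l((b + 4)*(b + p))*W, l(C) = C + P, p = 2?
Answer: -1040/3 ≈ -346.67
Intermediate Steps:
l(C) = 3 + C (l(C) = C + 3 = 3 + C)
u(W, b) = 2/(-3 + W*(3 + (2 + b)*(4 + b))) (u(W, b) = 2/(-3 + (3 + (b + 4)*(b + 2))*W) = 2/(-3 + (3 + (4 + b)*(2 + b))*W) = 2/(-3 + (3 + (2 + b)*(4 + b))*W) = 2/(-3 + W*(3 + (2 + b)*(4 + b))))
u(-5, -4)*3120 = (2/(-3 - 5*(11 + (-4)**2 + 6*(-4))))*3120 = (2/(-3 - 5*(11 + 16 - 24)))*3120 = (2/(-3 - 5*3))*3120 = (2/(-3 - 15))*3120 = (2/(-18))*3120 = (2*(-1/18))*3120 = -1/9*3120 = -1040/3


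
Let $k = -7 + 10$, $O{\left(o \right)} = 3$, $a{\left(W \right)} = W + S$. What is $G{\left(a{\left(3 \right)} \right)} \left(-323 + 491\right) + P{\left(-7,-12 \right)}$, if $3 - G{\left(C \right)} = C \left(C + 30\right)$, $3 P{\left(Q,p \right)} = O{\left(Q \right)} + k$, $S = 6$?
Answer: $-58462$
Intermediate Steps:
$a{\left(W \right)} = 6 + W$ ($a{\left(W \right)} = W + 6 = 6 + W$)
$k = 3$
$P{\left(Q,p \right)} = 2$ ($P{\left(Q,p \right)} = \frac{3 + 3}{3} = \frac{1}{3} \cdot 6 = 2$)
$G{\left(C \right)} = 3 - C \left(30 + C\right)$ ($G{\left(C \right)} = 3 - C \left(C + 30\right) = 3 - C \left(30 + C\right)$)
$G{\left(a{\left(3 \right)} \right)} \left(-323 + 491\right) + P{\left(-7,-12 \right)} = \left(3 - \left(6 + 3\right)^{2} - 30 \left(6 + 3\right)\right) \left(-323 + 491\right) + 2 = \left(3 - 9^{2} - 270\right) 168 + 2 = \left(3 - 81 - 270\right) 168 + 2 = \left(-348\right) 168 + 2 = -58464 + 2 = -58462$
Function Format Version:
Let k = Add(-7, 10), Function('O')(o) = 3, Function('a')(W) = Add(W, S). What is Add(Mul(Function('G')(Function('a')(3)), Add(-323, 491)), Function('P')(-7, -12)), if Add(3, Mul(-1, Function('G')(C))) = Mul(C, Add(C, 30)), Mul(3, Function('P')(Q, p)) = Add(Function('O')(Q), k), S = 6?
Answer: -58462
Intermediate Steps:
Function('a')(W) = Add(6, W) (Function('a')(W) = Add(W, 6) = Add(6, W))
k = 3
Function('P')(Q, p) = 2 (Function('P')(Q, p) = Mul(Rational(1, 3), Add(3, 3)) = Mul(Rational(1, 3), 6) = 2)
Function('G')(C) = Add(3, Mul(-1, C, Add(30, C))) (Function('G')(C) = Add(3, Mul(-1, Mul(C, Add(C, 30)))) = Add(3, Mul(-1, Mul(C, Add(30, C)))) = Add(3, Mul(-1, C, Add(30, C))))
Add(Mul(Function('G')(Function('a')(3)), Add(-323, 491)), Function('P')(-7, -12)) = Add(Mul(Add(3, Mul(-1, Pow(Add(6, 3), 2)), Mul(-30, Add(6, 3))), Add(-323, 491)), 2) = Add(Mul(Add(3, Mul(-1, Pow(9, 2)), Mul(-30, 9)), 168), 2) = Add(Mul(Add(3, Mul(-1, 81), -270), 168), 2) = Add(Mul(Add(3, -81, -270), 168), 2) = Add(Mul(-348, 168), 2) = Add(-58464, 2) = -58462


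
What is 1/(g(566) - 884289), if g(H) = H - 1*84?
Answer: -1/883807 ≈ -1.1315e-6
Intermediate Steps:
g(H) = -84 + H (g(H) = H - 84 = -84 + H)
1/(g(566) - 884289) = 1/((-84 + 566) - 884289) = 1/(482 - 884289) = 1/(-883807) = -1/883807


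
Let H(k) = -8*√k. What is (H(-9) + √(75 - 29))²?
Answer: (√46 - 24*I)² ≈ -530.0 - 325.55*I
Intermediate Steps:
(H(-9) + √(75 - 29))² = (-24*I + √(75 - 29))² = (-24*I + √46)² = (√46 - 24*I)²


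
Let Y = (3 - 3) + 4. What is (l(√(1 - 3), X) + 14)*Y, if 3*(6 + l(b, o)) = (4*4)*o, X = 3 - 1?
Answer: 224/3 ≈ 74.667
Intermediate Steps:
X = 2
l(b, o) = -6 + 16*o/3 (l(b, o) = -6 + ((4*4)*o)/3 = -6 + (16*o)/3 = -6 + 16*o/3)
Y = 4 (Y = 0 + 4 = 4)
(l(√(1 - 3), X) + 14)*Y = ((-6 + (16/3)*2) + 14)*4 = ((-6 + 32/3) + 14)*4 = (14/3 + 14)*4 = (56/3)*4 = 224/3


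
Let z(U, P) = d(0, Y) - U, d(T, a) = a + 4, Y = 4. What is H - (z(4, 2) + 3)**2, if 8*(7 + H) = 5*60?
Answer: -37/2 ≈ -18.500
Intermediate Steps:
d(T, a) = 4 + a
z(U, P) = 8 - U (z(U, P) = (4 + 4) - U = 8 - U)
H = 61/2 (H = -7 + (5*60)/8 = -7 + (1/8)*300 = -7 + 75/2 = 61/2 ≈ 30.500)
H - (z(4, 2) + 3)**2 = 61/2 - ((8 - 1*4) + 3)**2 = 61/2 - ((8 - 4) + 3)**2 = 61/2 - (4 + 3)**2 = 61/2 - 1*7**2 = 61/2 - 1*49 = 61/2 - 49 = -37/2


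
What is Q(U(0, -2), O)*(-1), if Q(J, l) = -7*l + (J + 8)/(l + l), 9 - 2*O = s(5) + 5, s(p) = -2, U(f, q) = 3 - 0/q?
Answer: 115/6 ≈ 19.167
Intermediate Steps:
U(f, q) = 3 (U(f, q) = 3 - 1*0 = 3 + 0 = 3)
O = 3 (O = 9/2 - (-2 + 5)/2 = 9/2 - ½*3 = 9/2 - 3/2 = 3)
Q(J, l) = -7*l + (8 + J)/(2*l) (Q(J, l) = -7*l + (8 + J)/((2*l)) = -7*l + (8 + J)*(1/(2*l)) = -7*l + (8 + J)/(2*l))
Q(U(0, -2), O)*(-1) = ((½)*(8 + 3 - 14*3²)/3)*(-1) = ((½)*(⅓)*(8 + 3 - 14*9))*(-1) = ((½)*(⅓)*(8 + 3 - 126))*(-1) = ((½)*(⅓)*(-115))*(-1) = -115/6*(-1) = 115/6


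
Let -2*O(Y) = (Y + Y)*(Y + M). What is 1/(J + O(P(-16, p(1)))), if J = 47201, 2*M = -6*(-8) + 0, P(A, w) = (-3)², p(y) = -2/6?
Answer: 1/46904 ≈ 2.1320e-5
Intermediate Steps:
p(y) = -⅓ (p(y) = -2*⅙ = -⅓)
P(A, w) = 9
M = 24 (M = (-6*(-8) + 0)/2 = (48 + 0)/2 = (½)*48 = 24)
O(Y) = -Y*(24 + Y) (O(Y) = -(Y + Y)*(Y + 24)/2 = -2*Y*(24 + Y)/2 = -Y*(24 + Y))
1/(J + O(P(-16, p(1)))) = 1/(47201 - 1*9*(24 + 9)) = 1/(47201 - 1*9*33) = 1/(47201 - 297) = 1/46904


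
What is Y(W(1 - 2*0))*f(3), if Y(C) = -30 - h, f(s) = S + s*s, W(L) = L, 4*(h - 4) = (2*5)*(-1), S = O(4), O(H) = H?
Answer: -819/2 ≈ -409.50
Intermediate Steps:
S = 4
h = 3/2 (h = 4 + ((2*5)*(-1))/4 = 4 + (10*(-1))/4 = 4 + (¼)*(-10) = 4 - 5/2 = 3/2 ≈ 1.5000)
f(s) = 4 + s² (f(s) = 4 + s*s = 4 + s²)
Y(C) = -63/2 (Y(C) = -30 - 1*3/2 = -30 - 3/2 = -63/2)
Y(W(1 - 2*0))*f(3) = -63*(4 + 3²)/2 = -63*(4 + 9)/2 = -63/2*13 = -819/2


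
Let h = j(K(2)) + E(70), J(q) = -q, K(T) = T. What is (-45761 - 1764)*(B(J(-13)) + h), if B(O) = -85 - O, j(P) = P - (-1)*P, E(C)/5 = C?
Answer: -12166400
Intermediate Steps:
E(C) = 5*C
j(P) = 2*P (j(P) = P + P = 2*P)
h = 354 (h = 2*2 + 5*70 = 4 + 350 = 354)
(-45761 - 1764)*(B(J(-13)) + h) = (-45761 - 1764)*((-85 - (-1)*(-13)) + 354) = -47525*((-85 - 1*13) + 354) = -47525*((-85 - 13) + 354) = -47525*(-98 + 354) = -47525*256 = -12166400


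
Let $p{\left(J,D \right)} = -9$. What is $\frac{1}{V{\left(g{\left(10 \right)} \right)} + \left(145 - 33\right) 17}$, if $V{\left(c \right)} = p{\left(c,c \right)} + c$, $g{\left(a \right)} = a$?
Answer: $\frac{1}{1905} \approx 0.00052493$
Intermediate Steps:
$V{\left(c \right)} = -9 + c$
$\frac{1}{V{\left(g{\left(10 \right)} \right)} + \left(145 - 33\right) 17} = \frac{1}{\left(-9 + 10\right) + \left(145 - 33\right) 17} = \frac{1}{1 + 112 \cdot 17} = \frac{1}{1 + 1904} = \frac{1}{1905}$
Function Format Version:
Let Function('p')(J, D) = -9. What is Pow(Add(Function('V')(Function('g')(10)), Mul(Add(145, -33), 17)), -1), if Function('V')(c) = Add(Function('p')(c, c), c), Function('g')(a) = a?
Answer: Rational(1, 1905) ≈ 0.00052493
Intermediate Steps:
Function('V')(c) = Add(-9, c)
Pow(Add(Function('V')(Function('g')(10)), Mul(Add(145, -33), 17)), -1) = Pow(Add(Add(-9, 10), Mul(Add(145, -33), 17)), -1) = Pow(Add(1, Mul(112, 17)), -1) = Pow(Add(1, 1904), -1) = Pow(1905, -1) = Rational(1, 1905)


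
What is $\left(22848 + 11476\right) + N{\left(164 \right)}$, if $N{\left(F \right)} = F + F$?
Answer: $34652$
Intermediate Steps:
$N{\left(F \right)} = 2 F$
$\left(22848 + 11476\right) + N{\left(164 \right)} = \left(22848 + 11476\right) + 2 \cdot 164 = 34324 + 328 = 34652$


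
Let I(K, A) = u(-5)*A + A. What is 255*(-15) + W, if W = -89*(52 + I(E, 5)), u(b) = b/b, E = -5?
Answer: -9343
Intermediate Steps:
u(b) = 1
I(K, A) = 2*A (I(K, A) = 1*A + A = A + A = 2*A)
W = -5518 (W = -89*(52 + 2*5) = -89*(52 + 10) = -89*62 = -5518)
255*(-15) + W = 255*(-15) - 5518 = -3825 - 5518 = -9343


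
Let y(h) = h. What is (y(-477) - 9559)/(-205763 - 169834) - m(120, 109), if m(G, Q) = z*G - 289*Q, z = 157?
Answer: 4755443653/375597 ≈ 12661.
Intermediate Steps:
m(G, Q) = -289*Q + 157*G (m(G, Q) = 157*G - 289*Q = -289*Q + 157*G)
(y(-477) - 9559)/(-205763 - 169834) - m(120, 109) = (-477 - 9559)/(-205763 - 169834) - (-289*109 + 157*120) = -10036/(-375597) - (-31501 + 18840) = -10036*(-1/375597) - 1*(-12661) = 10036/375597 + 12661 = 4755443653/375597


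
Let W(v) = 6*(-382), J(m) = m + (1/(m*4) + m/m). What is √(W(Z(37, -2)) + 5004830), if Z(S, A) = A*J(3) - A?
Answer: √5002538 ≈ 2236.6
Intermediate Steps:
J(m) = 1 + m + 1/(4*m) (J(m) = m + ((¼)/m + 1) = m + (1/(4*m) + 1) = m + (1 + 1/(4*m)) = 1 + m + 1/(4*m))
Z(S, A) = 37*A/12 (Z(S, A) = A*(1 + 3 + (¼)/3) - A = A*(1 + 3 + (¼)*(⅓)) - A = A*(1 + 3 + 1/12) - A = A*(49/12) - A = 49*A/12 - A = 37*A/12)
W(v) = -2292
√(W(Z(37, -2)) + 5004830) = √(-2292 + 5004830) = √5002538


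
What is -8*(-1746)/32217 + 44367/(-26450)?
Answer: -15361131/12349850 ≈ -1.2438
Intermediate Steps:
-8*(-1746)/32217 + 44367/(-26450) = 13968*(1/32217) + 44367*(-1/26450) = 4656/10739 - 1929/1150 = -15361131/12349850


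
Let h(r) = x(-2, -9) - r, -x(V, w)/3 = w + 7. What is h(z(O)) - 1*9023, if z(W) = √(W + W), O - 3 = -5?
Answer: -9017 - 2*I ≈ -9017.0 - 2.0*I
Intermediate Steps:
O = -2 (O = 3 - 5 = -2)
x(V, w) = -21 - 3*w (x(V, w) = -3*(w + 7) = -3*(7 + w) = -21 - 3*w)
z(W) = √2*√W (z(W) = √(2*W) = √2*√W)
h(r) = 6 - r (h(r) = (-21 - 3*(-9)) - r = (-21 + 27) - r = 6 - r)
h(z(O)) - 1*9023 = (6 - √2*√(-2)) - 1*9023 = (6 - √2*I*√2) - 9023 = (6 - 2*I) - 9023 = -9017 - 2*I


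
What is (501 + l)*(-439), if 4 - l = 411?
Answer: -41266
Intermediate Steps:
l = -407 (l = 4 - 1*411 = 4 - 411 = -407)
(501 + l)*(-439) = (501 - 407)*(-439) = 94*(-439) = -41266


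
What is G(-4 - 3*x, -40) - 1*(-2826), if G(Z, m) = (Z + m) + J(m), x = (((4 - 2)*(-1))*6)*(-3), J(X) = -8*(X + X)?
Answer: 3314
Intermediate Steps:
J(X) = -16*X
x = 36 (x = ((2*(-1))*6)*(-3) = -2*6*(-3) = -12*(-3) = 36)
G(Z, m) = Z - 15*m (G(Z, m) = (Z + m) - 16*m = Z - 15*m)
G(-4 - 3*x, -40) - 1*(-2826) = ((-4 - 3*36) - 15*(-40)) - 1*(-2826) = ((-4 - 108) + 600) + 2826 = (-112 + 600) + 2826 = 488 + 2826 = 3314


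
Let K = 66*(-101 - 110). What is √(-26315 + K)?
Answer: I*√40241 ≈ 200.6*I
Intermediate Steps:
K = -13926 (K = 66*(-211) = -13926)
√(-26315 + K) = √(-26315 - 13926) = √(-40241) = I*√40241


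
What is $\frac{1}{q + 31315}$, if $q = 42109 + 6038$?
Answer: $\frac{1}{79462} \approx 1.2585 \cdot 10^{-5}$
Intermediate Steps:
$q = 48147$
$\frac{1}{q + 31315} = \frac{1}{48147 + 31315} = \frac{1}{79462}$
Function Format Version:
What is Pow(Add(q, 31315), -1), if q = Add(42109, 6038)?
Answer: Rational(1, 79462) ≈ 1.2585e-5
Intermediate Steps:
q = 48147
Pow(Add(q, 31315), -1) = Pow(Add(48147, 31315), -1) = Pow(79462, -1) = Rational(1, 79462)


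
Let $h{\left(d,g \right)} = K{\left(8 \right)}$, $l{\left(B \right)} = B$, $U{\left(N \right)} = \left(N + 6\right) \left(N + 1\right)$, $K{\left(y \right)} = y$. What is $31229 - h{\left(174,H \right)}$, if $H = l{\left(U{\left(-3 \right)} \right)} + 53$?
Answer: $31221$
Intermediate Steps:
$U{\left(N \right)} = \left(1 + N\right) \left(6 + N\right)$ ($U{\left(N \right)} = \left(6 + N\right) \left(1 + N\right) = \left(1 + N\right) \left(6 + N\right)$)
$H = 47$ ($H = \left(6 + \left(-3\right)^{2} + 7 \left(-3\right)\right) + 53 = \left(6 + 9 - 21\right) + 53 = -6 + 53 = 47$)
$h{\left(d,g \right)} = 8$
$31229 - h{\left(174,H \right)} = 31229 - 8 = 31221$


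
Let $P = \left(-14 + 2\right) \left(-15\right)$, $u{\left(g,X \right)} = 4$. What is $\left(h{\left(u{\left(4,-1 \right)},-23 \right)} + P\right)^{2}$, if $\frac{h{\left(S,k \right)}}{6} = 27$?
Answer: $116964$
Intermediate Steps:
$h{\left(S,k \right)} = 162$ ($h{\left(S,k \right)} = 6 \cdot 27 = 162$)
$P = 180$ ($P = \left(-12\right) \left(-15\right) = 180$)
$\left(h{\left(u{\left(4,-1 \right)},-23 \right)} + P\right)^{2} = \left(162 + 180\right)^{2} = 342^{2} = 116964$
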